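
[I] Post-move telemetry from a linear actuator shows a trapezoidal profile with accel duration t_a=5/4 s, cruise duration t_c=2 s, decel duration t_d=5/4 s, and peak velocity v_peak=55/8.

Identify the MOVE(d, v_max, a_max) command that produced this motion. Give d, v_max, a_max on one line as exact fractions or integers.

a_max = (55/8)/(5/4) = 11/2
d_a = ½·55/8·5/4 = 275/64; d_c = 55/8·2 = 55/4
d = 2·275/64 + 55/4 = 715/32
t_c = 2 > 0 so v_max = 55/8

d=715/32 v_max=55/8 a_max=11/2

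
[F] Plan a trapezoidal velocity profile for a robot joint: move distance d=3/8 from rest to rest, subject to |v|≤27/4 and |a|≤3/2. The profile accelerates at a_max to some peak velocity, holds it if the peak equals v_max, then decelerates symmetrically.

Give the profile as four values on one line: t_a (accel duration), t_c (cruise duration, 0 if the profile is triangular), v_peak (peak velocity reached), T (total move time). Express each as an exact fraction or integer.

v_max²/a_max = (27/4)²/(3/2) = 243/8
3/8 < 243/8 so t_c = 0
v_peak = √(3/8·3/2) = √(9/16) = 3/4
t_a = (3/4)/(3/2) = 1/2; t_c = 0
T = 2·1/2 = 1

t_a=1/2 t_c=0 v_peak=3/4 T=1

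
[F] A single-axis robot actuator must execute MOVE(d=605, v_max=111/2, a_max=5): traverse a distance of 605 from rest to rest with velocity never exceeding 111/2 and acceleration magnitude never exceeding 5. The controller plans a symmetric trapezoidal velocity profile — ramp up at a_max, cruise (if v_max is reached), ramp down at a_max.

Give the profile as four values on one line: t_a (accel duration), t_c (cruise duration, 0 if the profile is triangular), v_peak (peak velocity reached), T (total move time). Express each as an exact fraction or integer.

(v_max)²/a_max = (111/2)²/5 = 12321/20
605 < 12321/20 → triangular
v_peak = √(605·5) = √3025 = 55
t_a = 55/5 = 11; t_c = 0
T = 2·11 = 22

t_a=11 t_c=0 v_peak=55 T=22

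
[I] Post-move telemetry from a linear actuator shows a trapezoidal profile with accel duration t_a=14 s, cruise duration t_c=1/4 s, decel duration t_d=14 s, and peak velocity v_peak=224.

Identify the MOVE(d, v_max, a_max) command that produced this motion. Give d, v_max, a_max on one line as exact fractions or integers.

d=3192 v_max=224 a_max=16

a_max = 224/14 = 16
d_a = ½·224·14 = 1568; d_c = 224·1/4 = 56
d = 2·1568 + 56 = 3192
t_c = 1/4 > 0 → v_max = v_peak = 224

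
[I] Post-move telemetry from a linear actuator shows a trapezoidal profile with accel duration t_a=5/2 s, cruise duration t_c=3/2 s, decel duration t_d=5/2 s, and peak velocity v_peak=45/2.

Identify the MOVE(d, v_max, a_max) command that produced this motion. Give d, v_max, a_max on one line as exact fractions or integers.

a_max = (45/2)/(5/2) = 9
d_a = ½·45/2·5/2 = 225/8; d_c = 45/2·3/2 = 135/4
d = 2·225/8 + 135/4 = 90
t_c = 3/2 > 0 ⇒ limit active, v_max = 45/2

d=90 v_max=45/2 a_max=9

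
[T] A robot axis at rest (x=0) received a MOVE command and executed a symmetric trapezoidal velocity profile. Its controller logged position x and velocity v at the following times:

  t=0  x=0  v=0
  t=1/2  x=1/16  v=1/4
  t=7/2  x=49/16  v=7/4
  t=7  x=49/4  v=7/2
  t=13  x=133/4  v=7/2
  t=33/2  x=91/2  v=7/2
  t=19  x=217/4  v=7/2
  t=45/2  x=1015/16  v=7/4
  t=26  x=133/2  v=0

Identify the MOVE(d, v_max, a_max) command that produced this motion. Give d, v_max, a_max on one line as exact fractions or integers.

d=133/2 v_max=7/2 a_max=1/2

final state: t=26, x=133/2, v=0 → d = 133/2
a_max = (1/4−0)/(1/2−0) = 1/2
max v = 7/2 over t∈[7,19] → v_max = 7/2
check: 7/2·(7+12) = 133/2 ✓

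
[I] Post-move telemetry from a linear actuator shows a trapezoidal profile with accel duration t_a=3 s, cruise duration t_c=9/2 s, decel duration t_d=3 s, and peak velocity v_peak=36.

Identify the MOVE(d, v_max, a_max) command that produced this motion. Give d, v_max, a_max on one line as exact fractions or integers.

a_max = 36/3 = 12
d_a = ½·36·3 = 54; d_c = 36·9/2 = 162
d = 2·54 + 162 = 270
t_c = 9/2 > 0 → v_max = v_peak = 36

d=270 v_max=36 a_max=12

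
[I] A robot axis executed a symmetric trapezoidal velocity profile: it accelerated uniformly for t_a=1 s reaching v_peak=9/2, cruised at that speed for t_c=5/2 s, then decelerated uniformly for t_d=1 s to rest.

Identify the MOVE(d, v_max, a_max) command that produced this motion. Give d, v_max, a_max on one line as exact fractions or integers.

d=63/4 v_max=9/2 a_max=9/2

a_max = (9/2)/1 = 9/2
d_a = ½·9/2·1 = 9/4; d_c = 9/2·5/2 = 45/4
d = 2·9/4 + 45/4 = 63/4
t_c = 5/2 > 0 so v_max = 9/2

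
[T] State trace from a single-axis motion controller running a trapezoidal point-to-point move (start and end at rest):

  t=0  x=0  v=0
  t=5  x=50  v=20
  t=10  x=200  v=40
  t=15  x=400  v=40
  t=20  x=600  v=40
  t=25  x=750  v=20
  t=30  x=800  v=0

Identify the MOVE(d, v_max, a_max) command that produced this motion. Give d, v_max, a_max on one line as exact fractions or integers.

d=800 v_max=40 a_max=4

final state: t=30, x=800, v=0 → d = 800
a_max = (20−0)/(5−0) = 4
max v = 40 over t∈[10,20] → v_max = 40
check: 40·(10+10) = 800 ✓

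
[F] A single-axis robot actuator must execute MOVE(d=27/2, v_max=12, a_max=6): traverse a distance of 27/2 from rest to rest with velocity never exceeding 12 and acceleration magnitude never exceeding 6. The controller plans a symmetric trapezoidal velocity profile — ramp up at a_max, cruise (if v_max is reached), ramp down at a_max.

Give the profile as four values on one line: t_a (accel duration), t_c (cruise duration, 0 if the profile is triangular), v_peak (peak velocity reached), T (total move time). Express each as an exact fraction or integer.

(v_max)²/a_max = 12²/6 = 24
27/2 < 24 → triangular
v_peak = √(27/2·6) = √81 = 9
t_a = 9/6 = 3/2; t_c = 0
T = 2·3/2 = 3

t_a=3/2 t_c=0 v_peak=9 T=3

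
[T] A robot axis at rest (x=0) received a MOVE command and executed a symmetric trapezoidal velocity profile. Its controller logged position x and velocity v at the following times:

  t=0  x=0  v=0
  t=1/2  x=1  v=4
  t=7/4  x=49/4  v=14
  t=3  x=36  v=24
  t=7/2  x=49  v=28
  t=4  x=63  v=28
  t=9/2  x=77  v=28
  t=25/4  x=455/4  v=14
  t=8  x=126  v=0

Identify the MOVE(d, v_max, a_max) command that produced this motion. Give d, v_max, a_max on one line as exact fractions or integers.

final state: t=8, x=126, v=0 → d = 126
a_max = (4−0)/(1/2−0) = 8
max v = 28 over t∈[7/2,9/2] → v_max = 28
check: 28·(7/2+1) = 126 ✓

d=126 v_max=28 a_max=8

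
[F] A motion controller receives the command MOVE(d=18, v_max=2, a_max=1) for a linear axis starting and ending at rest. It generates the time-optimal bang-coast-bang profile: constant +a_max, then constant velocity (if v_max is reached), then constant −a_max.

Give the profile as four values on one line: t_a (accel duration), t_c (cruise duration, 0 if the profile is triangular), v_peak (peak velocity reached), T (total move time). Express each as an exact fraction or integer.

t_a=2 t_c=7 v_peak=2 T=11

v_max²/a_max = 2²/1 = 4
18 ≥ 4 → trapezoidal
t_a = 2/1 = 2; v_peak = 2
d_cruise = 18 − 4 = 14; t_c = 14/2 = 7
T = 2·2 + 7 = 11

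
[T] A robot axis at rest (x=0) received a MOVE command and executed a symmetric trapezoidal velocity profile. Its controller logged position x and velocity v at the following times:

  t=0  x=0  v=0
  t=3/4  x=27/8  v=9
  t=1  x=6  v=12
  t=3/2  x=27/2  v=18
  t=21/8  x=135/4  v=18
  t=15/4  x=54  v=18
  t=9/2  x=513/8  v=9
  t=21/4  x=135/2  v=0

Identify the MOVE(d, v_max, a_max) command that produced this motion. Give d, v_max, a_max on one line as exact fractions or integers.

final state: t=21/4, x=135/2, v=0 → d = 135/2
a_max = (9−0)/(3/4−0) = 12
max v = 18 over t∈[3/2,15/4] → v_max = 18
check: 18·(3/2+9/4) = 135/2 ✓

d=135/2 v_max=18 a_max=12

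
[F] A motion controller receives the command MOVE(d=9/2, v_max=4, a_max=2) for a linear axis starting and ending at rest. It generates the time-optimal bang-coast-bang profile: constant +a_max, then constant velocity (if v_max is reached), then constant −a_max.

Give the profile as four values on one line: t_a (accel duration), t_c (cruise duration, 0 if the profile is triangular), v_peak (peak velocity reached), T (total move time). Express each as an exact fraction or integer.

t_a=3/2 t_c=0 v_peak=3 T=3

(v_max)²/a_max = 4²/2 = 8
9/2 < 8 → triangular
v_peak = √(9/2·2) = √9 = 3
t_a = 3/2; t_c = 0
T = 2·3/2 = 3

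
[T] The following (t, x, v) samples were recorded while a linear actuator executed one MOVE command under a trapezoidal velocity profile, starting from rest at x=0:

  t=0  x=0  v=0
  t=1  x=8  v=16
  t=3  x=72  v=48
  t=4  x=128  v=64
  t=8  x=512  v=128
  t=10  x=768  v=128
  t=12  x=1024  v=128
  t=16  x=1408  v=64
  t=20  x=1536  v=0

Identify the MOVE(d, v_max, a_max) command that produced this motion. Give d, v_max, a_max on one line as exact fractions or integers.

d=1536 v_max=128 a_max=16

final state: t=20, x=1536, v=0 → d = 1536
a_max = (16−0)/(1−0) = 16
max v = 128 over t∈[8,12] → v_max = 128
check: 128·(8+4) = 1536 ✓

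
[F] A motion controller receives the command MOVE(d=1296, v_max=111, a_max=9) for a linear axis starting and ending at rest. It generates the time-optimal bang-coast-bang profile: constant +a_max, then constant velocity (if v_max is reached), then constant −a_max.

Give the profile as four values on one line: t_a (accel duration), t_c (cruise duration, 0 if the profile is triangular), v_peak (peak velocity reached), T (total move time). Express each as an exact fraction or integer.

t_a=12 t_c=0 v_peak=108 T=24

vₘ²/aₘ = 111²/9 = 1369
1296 < 1369 ⇒ no cruise
v_peak = √(1296·9) = √11664 = 108
t_a = 108/9 = 12; t_c = 0
T = 2·12 = 24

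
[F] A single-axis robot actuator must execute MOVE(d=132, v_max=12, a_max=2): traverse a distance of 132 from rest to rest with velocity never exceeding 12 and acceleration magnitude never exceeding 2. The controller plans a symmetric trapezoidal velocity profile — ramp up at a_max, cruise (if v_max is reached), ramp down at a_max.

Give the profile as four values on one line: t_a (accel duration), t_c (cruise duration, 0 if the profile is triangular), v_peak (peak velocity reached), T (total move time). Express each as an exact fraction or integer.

(v_max)²/a_max = 12²/2 = 72
132 ≥ 72 → trapezoidal
t_a = 12/2 = 6; v_peak = 12
d_cruise = 132 − 72 = 60; t_c = 60/12 = 5
T = 2·6 + 5 = 17

t_a=6 t_c=5 v_peak=12 T=17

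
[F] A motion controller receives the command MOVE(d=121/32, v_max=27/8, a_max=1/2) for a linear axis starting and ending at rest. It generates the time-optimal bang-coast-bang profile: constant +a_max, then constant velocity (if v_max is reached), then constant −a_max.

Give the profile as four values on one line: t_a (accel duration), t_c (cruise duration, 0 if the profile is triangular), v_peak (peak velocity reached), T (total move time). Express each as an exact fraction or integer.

v_max²/a_max = (27/8)²/(1/2) = 729/32
121/32 < 729/32 ⇒ no cruise
v_peak = √(121/32·1/2) = √(121/64) = 11/8
t_a = (11/8)/(1/2) = 11/4; t_c = 0
T = 2·11/4 = 11/2

t_a=11/4 t_c=0 v_peak=11/8 T=11/2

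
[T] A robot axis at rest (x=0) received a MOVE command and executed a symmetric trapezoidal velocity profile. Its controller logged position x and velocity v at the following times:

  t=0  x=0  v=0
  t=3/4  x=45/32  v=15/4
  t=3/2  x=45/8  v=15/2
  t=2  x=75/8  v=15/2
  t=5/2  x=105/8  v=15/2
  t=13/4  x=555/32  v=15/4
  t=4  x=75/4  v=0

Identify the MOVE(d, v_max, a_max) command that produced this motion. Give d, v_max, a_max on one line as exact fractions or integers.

final state: t=4, x=75/4, v=0 → d = 75/4
a_max = (15/4−0)/(3/4−0) = 5
max v = 15/2 over t∈[3/2,5/2] → v_max = 15/2
check: 15/2·(3/2+1) = 75/4 ✓

d=75/4 v_max=15/2 a_max=5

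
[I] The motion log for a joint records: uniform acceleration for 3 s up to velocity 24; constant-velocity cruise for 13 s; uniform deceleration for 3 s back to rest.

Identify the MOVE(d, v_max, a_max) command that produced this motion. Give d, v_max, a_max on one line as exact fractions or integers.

a_max = 24/3 = 8
d_a = ½·24·3 = 36; d_c = 24·13 = 312
d = 2·36 + 312 = 384
t_c = 13 > 0 ⇒ limit active, v_max = 24

d=384 v_max=24 a_max=8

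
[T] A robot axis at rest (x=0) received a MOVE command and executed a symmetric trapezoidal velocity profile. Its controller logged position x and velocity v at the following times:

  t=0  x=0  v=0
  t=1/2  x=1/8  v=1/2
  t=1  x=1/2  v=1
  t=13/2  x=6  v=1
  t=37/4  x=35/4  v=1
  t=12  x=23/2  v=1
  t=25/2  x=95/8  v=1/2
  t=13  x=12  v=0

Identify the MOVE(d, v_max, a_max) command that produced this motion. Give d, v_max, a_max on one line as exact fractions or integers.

d=12 v_max=1 a_max=1

final state: t=13, x=12, v=0 → d = 12
a_max = (1/2−0)/(1/2−0) = 1
max v = 1 over t∈[1,12] → v_max = 1
check: 1·(1+11) = 12 ✓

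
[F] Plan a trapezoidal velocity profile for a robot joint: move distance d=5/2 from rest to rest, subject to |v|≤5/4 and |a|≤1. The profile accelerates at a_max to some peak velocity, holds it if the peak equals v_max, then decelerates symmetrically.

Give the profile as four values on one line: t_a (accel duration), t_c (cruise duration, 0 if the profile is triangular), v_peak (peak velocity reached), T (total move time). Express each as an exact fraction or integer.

t_a=5/4 t_c=3/4 v_peak=5/4 T=13/4

vₘ²/aₘ = (5/4)²/1 = 25/16
5/2 ≥ 25/16 ⇒ cruise phase
t_a = (5/4)/1 = 5/4; v_peak = 5/4
d_cruise = 5/2 − 25/16 = 15/16; t_c = (15/16)/(5/4) = 3/4
T = 2·5/4 + 3/4 = 13/4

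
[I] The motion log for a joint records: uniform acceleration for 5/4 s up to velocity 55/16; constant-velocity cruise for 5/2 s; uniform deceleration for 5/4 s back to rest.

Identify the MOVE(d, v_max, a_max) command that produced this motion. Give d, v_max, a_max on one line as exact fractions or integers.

d=825/64 v_max=55/16 a_max=11/4

a_max = (55/16)/(5/4) = 11/4
d_a = ½·55/16·5/4 = 275/128; d_c = 55/16·5/2 = 275/32
d = 2·275/128 + 275/32 = 825/64
t_c = 5/2 > 0 so v_max = 55/16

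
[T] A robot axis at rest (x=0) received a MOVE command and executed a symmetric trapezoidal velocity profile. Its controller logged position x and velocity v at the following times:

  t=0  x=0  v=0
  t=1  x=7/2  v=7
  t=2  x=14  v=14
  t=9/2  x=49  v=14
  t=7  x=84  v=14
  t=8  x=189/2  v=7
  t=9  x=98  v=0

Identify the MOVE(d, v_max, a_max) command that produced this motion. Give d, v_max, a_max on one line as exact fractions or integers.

final state: t=9, x=98, v=0 → d = 98
a_max = (7−0)/(1−0) = 7
max v = 14 over t∈[2,7] → v_max = 14
check: 14·(2+5) = 98 ✓

d=98 v_max=14 a_max=7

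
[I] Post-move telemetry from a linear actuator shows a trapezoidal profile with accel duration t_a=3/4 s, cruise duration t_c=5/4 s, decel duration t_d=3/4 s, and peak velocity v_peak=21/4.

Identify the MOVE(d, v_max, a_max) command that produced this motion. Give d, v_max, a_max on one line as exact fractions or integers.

d=21/2 v_max=21/4 a_max=7

a_max = (21/4)/(3/4) = 7
d_a = ½·21/4·3/4 = 63/32; d_c = 21/4·5/4 = 105/16
d = 2·63/32 + 105/16 = 21/2
t_c = 5/4 > 0 → v_max = v_peak = 21/4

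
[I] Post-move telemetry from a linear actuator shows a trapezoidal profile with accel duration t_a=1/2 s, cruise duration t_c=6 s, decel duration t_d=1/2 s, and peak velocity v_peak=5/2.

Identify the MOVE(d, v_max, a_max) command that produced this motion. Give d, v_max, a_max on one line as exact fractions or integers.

d=65/4 v_max=5/2 a_max=5

a_max = (5/2)/(1/2) = 5
d_a = ½·5/2·1/2 = 5/8; d_c = 5/2·6 = 15
d = 2·5/8 + 15 = 65/4
t_c = 6 > 0 ⇒ limit active, v_max = 5/2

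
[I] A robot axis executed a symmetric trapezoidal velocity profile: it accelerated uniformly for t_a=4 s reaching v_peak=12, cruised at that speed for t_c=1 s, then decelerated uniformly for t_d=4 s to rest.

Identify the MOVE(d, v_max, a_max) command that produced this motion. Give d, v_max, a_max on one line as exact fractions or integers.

a_max = 12/4 = 3
d_a = ½·12·4 = 24; d_c = 12·1 = 12
d = 2·24 + 12 = 60
t_c = 1 > 0 so v_max = 12

d=60 v_max=12 a_max=3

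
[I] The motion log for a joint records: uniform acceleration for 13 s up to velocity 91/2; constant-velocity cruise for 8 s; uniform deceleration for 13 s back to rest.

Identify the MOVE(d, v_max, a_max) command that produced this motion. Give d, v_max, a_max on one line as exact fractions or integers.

a_max = (91/2)/13 = 7/2
d_a = ½·91/2·13 = 1183/4; d_c = 91/2·8 = 364
d = 2·1183/4 + 364 = 1911/2
t_c = 8 > 0 ⇒ limit active, v_max = 91/2

d=1911/2 v_max=91/2 a_max=7/2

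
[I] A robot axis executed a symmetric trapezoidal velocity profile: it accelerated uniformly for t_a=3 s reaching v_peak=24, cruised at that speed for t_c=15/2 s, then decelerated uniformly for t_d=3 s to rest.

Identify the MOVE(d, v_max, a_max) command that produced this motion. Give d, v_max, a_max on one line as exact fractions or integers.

a_max = 24/3 = 8
d_a = ½·24·3 = 36; d_c = 24·15/2 = 180
d = 2·36 + 180 = 252
t_c = 15/2 > 0 ⇒ limit active, v_max = 24

d=252 v_max=24 a_max=8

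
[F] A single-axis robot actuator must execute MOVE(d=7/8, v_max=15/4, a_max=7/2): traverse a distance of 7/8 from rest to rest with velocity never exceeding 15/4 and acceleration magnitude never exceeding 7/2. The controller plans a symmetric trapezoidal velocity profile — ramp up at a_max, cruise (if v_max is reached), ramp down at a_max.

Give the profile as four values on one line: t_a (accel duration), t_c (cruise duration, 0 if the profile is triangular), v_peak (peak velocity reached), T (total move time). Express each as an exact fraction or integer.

t_a=1/2 t_c=0 v_peak=7/4 T=1

vₘ²/aₘ = (15/4)²/(7/2) = 225/56
7/8 < 225/56 so t_c = 0
v_peak = √(7/8·7/2) = √(49/16) = 7/4
t_a = (7/4)/(7/2) = 1/2; t_c = 0
T = 2·1/2 = 1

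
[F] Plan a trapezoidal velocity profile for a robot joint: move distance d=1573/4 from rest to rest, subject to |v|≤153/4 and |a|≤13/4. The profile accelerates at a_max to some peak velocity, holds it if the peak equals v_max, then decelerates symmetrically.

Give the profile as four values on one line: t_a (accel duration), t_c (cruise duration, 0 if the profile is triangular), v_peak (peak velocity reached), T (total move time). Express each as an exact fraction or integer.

vₘ²/aₘ = (153/4)²/(13/4) = 23409/52
1573/4 < 23409/52 so t_c = 0
v_peak = √(1573/4·13/4) = √(20449/16) = 143/4
t_a = (143/4)/(13/4) = 11; t_c = 0
T = 2·11 = 22

t_a=11 t_c=0 v_peak=143/4 T=22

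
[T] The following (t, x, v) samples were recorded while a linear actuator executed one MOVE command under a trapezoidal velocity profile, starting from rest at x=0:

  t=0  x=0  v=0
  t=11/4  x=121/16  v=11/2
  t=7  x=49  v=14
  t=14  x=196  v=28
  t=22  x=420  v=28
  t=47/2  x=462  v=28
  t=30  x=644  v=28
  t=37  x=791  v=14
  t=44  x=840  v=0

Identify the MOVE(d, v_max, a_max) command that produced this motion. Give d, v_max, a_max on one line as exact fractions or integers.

d=840 v_max=28 a_max=2

final state: t=44, x=840, v=0 → d = 840
a_max = (11/2−0)/(11/4−0) = 2
max v = 28 over t∈[14,30] → v_max = 28
check: 28·(14+16) = 840 ✓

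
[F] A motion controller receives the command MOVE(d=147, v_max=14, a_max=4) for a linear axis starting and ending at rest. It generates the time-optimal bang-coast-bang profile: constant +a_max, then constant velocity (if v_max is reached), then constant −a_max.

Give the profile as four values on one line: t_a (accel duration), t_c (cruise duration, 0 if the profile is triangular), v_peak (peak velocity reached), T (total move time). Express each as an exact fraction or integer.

t_a=7/2 t_c=7 v_peak=14 T=14

(v_max)²/a_max = 14²/4 = 49
147 ≥ 49 so v_max reached
t_a = 14/4 = 7/2; v_peak = 14
d_cruise = 147 − 49 = 98; t_c = 98/14 = 7
T = 2·7/2 + 7 = 14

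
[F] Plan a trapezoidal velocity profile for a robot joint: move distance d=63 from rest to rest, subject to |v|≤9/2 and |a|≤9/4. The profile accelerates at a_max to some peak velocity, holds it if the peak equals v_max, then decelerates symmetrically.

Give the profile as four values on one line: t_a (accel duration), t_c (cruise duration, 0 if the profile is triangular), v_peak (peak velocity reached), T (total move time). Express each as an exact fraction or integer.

t_a=2 t_c=12 v_peak=9/2 T=16

vₘ²/aₘ = (9/2)²/(9/4) = 9
63 ≥ 9 ⇒ cruise phase
t_a = (9/2)/(9/4) = 2; v_peak = 9/2
d_cruise = 63 − 9 = 54; t_c = 54/(9/2) = 12
T = 2·2 + 12 = 16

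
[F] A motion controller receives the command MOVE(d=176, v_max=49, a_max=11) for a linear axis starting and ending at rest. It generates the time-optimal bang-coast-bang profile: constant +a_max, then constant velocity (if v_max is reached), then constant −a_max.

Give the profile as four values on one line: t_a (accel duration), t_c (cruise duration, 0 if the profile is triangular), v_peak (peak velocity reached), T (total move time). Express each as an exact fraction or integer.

v_max²/a_max = 49²/11 = 2401/11
176 < 2401/11 → triangular
v_peak = √(176·11) = √1936 = 44
t_a = 44/11 = 4; t_c = 0
T = 2·4 = 8

t_a=4 t_c=0 v_peak=44 T=8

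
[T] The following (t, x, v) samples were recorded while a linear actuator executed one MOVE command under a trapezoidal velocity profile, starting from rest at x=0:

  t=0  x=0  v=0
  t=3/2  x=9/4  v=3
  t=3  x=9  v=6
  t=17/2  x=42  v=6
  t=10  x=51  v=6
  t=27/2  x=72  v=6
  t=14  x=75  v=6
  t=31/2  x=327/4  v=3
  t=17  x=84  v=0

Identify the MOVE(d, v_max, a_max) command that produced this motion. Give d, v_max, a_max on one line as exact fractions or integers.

final state: t=17, x=84, v=0 → d = 84
a_max = (3−0)/(3/2−0) = 2
max v = 6 over t∈[3,14] → v_max = 6
check: 6·(3+11) = 84 ✓

d=84 v_max=6 a_max=2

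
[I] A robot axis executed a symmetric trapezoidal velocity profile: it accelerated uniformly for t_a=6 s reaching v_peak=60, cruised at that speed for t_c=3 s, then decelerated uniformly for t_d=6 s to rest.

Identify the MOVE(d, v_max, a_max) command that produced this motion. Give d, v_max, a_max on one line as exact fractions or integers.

d=540 v_max=60 a_max=10

a_max = 60/6 = 10
d_a = ½·60·6 = 180; d_c = 60·3 = 180
d = 2·180 + 180 = 540
t_c = 3 > 0 → v_max = v_peak = 60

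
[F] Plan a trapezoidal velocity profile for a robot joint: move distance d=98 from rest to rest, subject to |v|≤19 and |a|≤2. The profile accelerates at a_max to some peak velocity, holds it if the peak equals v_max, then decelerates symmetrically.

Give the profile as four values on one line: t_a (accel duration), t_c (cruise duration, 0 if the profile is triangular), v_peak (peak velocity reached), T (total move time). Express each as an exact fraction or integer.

t_a=7 t_c=0 v_peak=14 T=14

v_max²/a_max = 19²/2 = 361/2
98 < 361/2 → triangular
v_peak = √(98·2) = √196 = 14
t_a = 14/2 = 7; t_c = 0
T = 2·7 = 14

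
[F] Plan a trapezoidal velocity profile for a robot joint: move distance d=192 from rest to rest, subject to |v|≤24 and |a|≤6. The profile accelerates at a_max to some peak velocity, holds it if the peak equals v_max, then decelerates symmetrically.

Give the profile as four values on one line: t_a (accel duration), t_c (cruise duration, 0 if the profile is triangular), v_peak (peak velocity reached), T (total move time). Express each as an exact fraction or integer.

t_a=4 t_c=4 v_peak=24 T=12

vₘ²/aₘ = 24²/6 = 96
192 ≥ 96 so v_max reached
t_a = 24/6 = 4; v_peak = 24
d_cruise = 192 − 96 = 96; t_c = 96/24 = 4
T = 2·4 + 4 = 12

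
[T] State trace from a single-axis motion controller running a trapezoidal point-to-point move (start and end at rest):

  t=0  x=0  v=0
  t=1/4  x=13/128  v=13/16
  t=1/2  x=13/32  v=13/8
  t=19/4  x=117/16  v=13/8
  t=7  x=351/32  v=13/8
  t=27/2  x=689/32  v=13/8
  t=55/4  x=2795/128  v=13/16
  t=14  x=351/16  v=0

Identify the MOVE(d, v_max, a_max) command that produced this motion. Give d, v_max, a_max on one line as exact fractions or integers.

final state: t=14, x=351/16, v=0 → d = 351/16
a_max = (13/16−0)/(1/4−0) = 13/4
max v = 13/8 over t∈[1/2,27/2] → v_max = 13/8
check: 13/8·(1/2+13) = 351/16 ✓

d=351/16 v_max=13/8 a_max=13/4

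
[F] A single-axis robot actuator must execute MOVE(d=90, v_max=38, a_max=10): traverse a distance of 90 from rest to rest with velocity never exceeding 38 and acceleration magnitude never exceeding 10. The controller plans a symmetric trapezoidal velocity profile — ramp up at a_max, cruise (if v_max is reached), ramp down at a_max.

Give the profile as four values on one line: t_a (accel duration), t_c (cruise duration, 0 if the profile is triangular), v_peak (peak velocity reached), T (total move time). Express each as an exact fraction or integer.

v_max²/a_max = 38²/10 = 722/5
90 < 722/5 ⇒ no cruise
v_peak = √(90·10) = √900 = 30
t_a = 30/10 = 3; t_c = 0
T = 2·3 = 6

t_a=3 t_c=0 v_peak=30 T=6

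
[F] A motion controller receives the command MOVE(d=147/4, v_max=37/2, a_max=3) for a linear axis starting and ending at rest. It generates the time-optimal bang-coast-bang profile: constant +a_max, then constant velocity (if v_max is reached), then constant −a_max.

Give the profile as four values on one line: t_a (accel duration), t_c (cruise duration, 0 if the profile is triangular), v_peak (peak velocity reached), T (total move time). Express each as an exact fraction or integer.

vₘ²/aₘ = (37/2)²/3 = 1369/12
147/4 < 1369/12 → triangular
v_peak = √(147/4·3) = √(441/4) = 21/2
t_a = (21/2)/3 = 7/2; t_c = 0
T = 2·7/2 = 7

t_a=7/2 t_c=0 v_peak=21/2 T=7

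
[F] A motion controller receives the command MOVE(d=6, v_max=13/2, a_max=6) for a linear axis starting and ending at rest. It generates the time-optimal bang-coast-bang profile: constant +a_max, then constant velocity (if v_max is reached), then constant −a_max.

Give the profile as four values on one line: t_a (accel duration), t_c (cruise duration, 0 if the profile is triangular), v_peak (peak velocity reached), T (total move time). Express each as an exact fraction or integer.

t_a=1 t_c=0 v_peak=6 T=2

(v_max)²/a_max = (13/2)²/6 = 169/24
6 < 169/24 → triangular
v_peak = √(6·6) = √36 = 6
t_a = 6/6 = 1; t_c = 0
T = 2·1 = 2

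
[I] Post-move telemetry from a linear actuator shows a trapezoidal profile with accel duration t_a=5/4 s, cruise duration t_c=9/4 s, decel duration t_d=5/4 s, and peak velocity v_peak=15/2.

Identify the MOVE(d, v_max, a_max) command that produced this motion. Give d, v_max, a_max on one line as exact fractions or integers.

d=105/4 v_max=15/2 a_max=6

a_max = (15/2)/(5/4) = 6
d_a = ½·15/2·5/4 = 75/16; d_c = 15/2·9/4 = 135/8
d = 2·75/16 + 135/8 = 105/4
t_c = 9/4 > 0 ⇒ limit active, v_max = 15/2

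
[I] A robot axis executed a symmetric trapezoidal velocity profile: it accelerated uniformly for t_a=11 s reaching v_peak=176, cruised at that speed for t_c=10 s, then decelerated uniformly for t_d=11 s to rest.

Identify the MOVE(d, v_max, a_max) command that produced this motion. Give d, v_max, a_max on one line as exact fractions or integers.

a_max = 176/11 = 16
d_a = ½·176·11 = 968; d_c = 176·10 = 1760
d = 2·968 + 1760 = 3696
t_c = 10 > 0 → v_max = v_peak = 176

d=3696 v_max=176 a_max=16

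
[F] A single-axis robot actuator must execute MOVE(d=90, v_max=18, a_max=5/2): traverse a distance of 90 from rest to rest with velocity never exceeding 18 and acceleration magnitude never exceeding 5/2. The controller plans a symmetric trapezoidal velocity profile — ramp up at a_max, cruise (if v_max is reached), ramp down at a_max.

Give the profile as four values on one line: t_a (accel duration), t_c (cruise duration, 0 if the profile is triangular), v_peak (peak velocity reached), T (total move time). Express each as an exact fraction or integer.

t_a=6 t_c=0 v_peak=15 T=12

(v_max)²/a_max = 18²/(5/2) = 648/5
90 < 648/5 so t_c = 0
v_peak = √(90·5/2) = √225 = 15
t_a = 15/(5/2) = 6; t_c = 0
T = 2·6 = 12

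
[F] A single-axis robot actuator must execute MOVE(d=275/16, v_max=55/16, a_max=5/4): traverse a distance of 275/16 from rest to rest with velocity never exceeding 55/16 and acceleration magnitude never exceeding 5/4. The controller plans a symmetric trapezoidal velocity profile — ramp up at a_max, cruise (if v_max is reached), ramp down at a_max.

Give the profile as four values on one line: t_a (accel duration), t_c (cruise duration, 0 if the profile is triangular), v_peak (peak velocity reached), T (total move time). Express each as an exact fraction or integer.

t_a=11/4 t_c=9/4 v_peak=55/16 T=31/4

(v_max)²/a_max = (55/16)²/(5/4) = 605/64
275/16 ≥ 605/64 ⇒ cruise phase
t_a = (55/16)/(5/4) = 11/4; v_peak = 55/16
d_cruise = 275/16 − 605/64 = 495/64; t_c = (495/64)/(55/16) = 9/4
T = 2·11/4 + 9/4 = 31/4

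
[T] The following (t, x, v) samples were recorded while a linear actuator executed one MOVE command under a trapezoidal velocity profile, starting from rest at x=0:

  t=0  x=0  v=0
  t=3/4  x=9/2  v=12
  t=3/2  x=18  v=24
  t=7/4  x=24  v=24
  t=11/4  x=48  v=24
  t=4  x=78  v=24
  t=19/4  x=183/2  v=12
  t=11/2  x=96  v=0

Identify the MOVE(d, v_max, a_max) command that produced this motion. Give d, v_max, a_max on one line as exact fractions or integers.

final state: t=11/2, x=96, v=0 → d = 96
a_max = (12−0)/(3/4−0) = 16
max v = 24 over t∈[3/2,4] → v_max = 24
check: 24·(3/2+5/2) = 96 ✓

d=96 v_max=24 a_max=16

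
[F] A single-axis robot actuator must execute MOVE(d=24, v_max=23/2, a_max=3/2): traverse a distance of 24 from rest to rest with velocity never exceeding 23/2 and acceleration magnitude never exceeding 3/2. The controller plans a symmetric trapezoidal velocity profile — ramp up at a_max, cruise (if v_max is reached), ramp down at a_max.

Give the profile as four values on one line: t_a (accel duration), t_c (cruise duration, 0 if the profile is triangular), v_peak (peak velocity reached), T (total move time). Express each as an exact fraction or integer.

vₘ²/aₘ = (23/2)²/(3/2) = 529/6
24 < 529/6 so t_c = 0
v_peak = √(24·3/2) = √36 = 6
t_a = 6/(3/2) = 4; t_c = 0
T = 2·4 = 8

t_a=4 t_c=0 v_peak=6 T=8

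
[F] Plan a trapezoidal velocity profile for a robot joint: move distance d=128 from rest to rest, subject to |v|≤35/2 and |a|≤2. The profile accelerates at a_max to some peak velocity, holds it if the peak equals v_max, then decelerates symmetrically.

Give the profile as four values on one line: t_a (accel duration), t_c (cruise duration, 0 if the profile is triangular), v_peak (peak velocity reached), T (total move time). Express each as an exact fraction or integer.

vₘ²/aₘ = (35/2)²/2 = 1225/8
128 < 1225/8 ⇒ no cruise
v_peak = √(128·2) = √256 = 16
t_a = 16/2 = 8; t_c = 0
T = 2·8 = 16

t_a=8 t_c=0 v_peak=16 T=16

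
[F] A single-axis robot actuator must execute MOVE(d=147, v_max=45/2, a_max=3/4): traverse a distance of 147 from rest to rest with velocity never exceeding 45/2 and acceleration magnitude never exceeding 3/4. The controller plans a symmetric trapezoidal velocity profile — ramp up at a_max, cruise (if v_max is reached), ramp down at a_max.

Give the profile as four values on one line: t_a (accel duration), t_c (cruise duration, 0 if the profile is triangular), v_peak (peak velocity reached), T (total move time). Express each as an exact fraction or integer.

t_a=14 t_c=0 v_peak=21/2 T=28

(v_max)²/a_max = (45/2)²/(3/4) = 675
147 < 675 so t_c = 0
v_peak = √(147·3/4) = √(441/4) = 21/2
t_a = (21/2)/(3/4) = 14; t_c = 0
T = 2·14 = 28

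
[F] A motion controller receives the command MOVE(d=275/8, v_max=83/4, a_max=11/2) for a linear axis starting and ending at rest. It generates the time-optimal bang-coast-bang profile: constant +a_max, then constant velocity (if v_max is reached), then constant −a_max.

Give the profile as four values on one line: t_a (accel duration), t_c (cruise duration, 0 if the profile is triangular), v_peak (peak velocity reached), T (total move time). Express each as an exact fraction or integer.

vₘ²/aₘ = (83/4)²/(11/2) = 6889/88
275/8 < 6889/88 ⇒ no cruise
v_peak = √(275/8·11/2) = √(3025/16) = 55/4
t_a = (55/4)/(11/2) = 5/2; t_c = 0
T = 2·5/2 = 5

t_a=5/2 t_c=0 v_peak=55/4 T=5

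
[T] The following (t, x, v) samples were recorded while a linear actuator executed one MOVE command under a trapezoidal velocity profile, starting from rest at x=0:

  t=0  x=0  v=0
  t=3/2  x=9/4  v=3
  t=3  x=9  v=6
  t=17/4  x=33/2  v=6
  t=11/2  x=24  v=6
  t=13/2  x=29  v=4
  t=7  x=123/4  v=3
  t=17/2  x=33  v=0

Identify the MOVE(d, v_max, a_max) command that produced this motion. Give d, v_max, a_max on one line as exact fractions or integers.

final state: t=17/2, x=33, v=0 → d = 33
a_max = (3−0)/(3/2−0) = 2
max v = 6 over t∈[3,11/2] → v_max = 6
check: 6·(3+5/2) = 33 ✓

d=33 v_max=6 a_max=2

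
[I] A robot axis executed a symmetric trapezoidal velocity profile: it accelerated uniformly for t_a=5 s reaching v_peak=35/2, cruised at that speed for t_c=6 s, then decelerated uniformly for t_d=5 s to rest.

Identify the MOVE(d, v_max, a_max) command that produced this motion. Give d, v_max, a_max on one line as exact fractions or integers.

a_max = (35/2)/5 = 7/2
d_a = ½·35/2·5 = 175/4; d_c = 35/2·6 = 105
d = 2·175/4 + 105 = 385/2
t_c = 6 > 0 so v_max = 35/2

d=385/2 v_max=35/2 a_max=7/2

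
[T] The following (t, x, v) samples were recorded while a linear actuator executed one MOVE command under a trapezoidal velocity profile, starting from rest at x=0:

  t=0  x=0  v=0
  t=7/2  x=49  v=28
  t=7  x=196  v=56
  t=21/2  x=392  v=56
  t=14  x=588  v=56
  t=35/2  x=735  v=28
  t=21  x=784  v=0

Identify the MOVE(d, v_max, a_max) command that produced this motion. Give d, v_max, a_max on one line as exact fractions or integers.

d=784 v_max=56 a_max=8

final state: t=21, x=784, v=0 → d = 784
a_max = (28−0)/(7/2−0) = 8
max v = 56 over t∈[7,14] → v_max = 56
check: 56·(7+7) = 784 ✓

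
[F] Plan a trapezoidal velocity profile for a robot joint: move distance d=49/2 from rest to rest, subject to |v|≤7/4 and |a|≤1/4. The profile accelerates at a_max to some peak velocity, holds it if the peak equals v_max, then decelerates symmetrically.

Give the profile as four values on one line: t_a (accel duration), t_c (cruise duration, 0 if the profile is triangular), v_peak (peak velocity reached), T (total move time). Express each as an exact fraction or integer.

t_a=7 t_c=7 v_peak=7/4 T=21

vₘ²/aₘ = (7/4)²/(1/4) = 49/4
49/2 ≥ 49/4 → trapezoidal
t_a = (7/4)/(1/4) = 7; v_peak = 7/4
d_cruise = 49/2 − 49/4 = 49/4; t_c = (49/4)/(7/4) = 7
T = 2·7 + 7 = 21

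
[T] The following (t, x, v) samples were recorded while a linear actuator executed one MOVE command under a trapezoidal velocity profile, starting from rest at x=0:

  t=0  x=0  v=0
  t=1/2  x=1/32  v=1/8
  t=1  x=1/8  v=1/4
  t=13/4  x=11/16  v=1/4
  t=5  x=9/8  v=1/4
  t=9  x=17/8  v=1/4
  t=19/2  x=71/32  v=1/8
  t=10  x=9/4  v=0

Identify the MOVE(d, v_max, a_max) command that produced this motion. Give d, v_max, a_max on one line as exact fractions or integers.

final state: t=10, x=9/4, v=0 → d = 9/4
a_max = (1/8−0)/(1/2−0) = 1/4
max v = 1/4 over t∈[1,9] → v_max = 1/4
check: 1/4·(1+8) = 9/4 ✓

d=9/4 v_max=1/4 a_max=1/4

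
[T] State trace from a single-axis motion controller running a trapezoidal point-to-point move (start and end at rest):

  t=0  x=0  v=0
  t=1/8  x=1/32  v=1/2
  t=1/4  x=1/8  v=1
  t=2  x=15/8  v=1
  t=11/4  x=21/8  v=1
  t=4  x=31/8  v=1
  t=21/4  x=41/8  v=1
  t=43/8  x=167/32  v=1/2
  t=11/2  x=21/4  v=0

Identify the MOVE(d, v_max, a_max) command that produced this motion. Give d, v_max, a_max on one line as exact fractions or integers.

d=21/4 v_max=1 a_max=4

final state: t=11/2, x=21/4, v=0 → d = 21/4
a_max = (1/2−0)/(1/8−0) = 4
max v = 1 over t∈[1/4,21/4] → v_max = 1
check: 1·(1/4+5) = 21/4 ✓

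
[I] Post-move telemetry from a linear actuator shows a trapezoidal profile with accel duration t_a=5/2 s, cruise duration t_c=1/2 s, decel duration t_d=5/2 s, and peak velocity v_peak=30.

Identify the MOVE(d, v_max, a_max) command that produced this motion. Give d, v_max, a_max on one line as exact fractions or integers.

a_max = 30/(5/2) = 12
d_a = ½·30·5/2 = 75/2; d_c = 30·1/2 = 15
d = 2·75/2 + 15 = 90
t_c = 1/2 > 0 so v_max = 30

d=90 v_max=30 a_max=12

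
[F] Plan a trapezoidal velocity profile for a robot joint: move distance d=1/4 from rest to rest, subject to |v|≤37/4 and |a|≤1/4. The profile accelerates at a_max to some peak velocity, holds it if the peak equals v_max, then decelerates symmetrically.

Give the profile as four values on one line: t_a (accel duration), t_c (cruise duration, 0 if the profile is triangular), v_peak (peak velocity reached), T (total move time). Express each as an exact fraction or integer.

(v_max)²/a_max = (37/4)²/(1/4) = 1369/4
1/4 < 1369/4 ⇒ no cruise
v_peak = √(1/4·1/4) = √(1/16) = 1/4
t_a = (1/4)/(1/4) = 1; t_c = 0
T = 2·1 = 2

t_a=1 t_c=0 v_peak=1/4 T=2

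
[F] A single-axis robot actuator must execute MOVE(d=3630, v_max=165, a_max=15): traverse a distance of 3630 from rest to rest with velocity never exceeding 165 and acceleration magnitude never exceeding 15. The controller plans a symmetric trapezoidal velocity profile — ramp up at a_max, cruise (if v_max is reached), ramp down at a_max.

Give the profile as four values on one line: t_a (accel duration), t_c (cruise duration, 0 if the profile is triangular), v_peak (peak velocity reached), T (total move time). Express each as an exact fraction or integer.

vₘ²/aₘ = 165²/15 = 1815
3630 ≥ 1815 ⇒ cruise phase
t_a = 165/15 = 11; v_peak = 165
d_cruise = 3630 − 1815 = 1815; t_c = 1815/165 = 11
T = 2·11 + 11 = 33

t_a=11 t_c=11 v_peak=165 T=33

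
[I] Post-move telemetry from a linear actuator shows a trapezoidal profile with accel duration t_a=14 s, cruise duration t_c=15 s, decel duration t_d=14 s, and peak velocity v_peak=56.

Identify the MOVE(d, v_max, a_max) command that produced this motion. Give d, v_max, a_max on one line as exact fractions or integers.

a_max = 56/14 = 4
d_a = ½·56·14 = 392; d_c = 56·15 = 840
d = 2·392 + 840 = 1624
t_c = 15 > 0 ⇒ limit active, v_max = 56

d=1624 v_max=56 a_max=4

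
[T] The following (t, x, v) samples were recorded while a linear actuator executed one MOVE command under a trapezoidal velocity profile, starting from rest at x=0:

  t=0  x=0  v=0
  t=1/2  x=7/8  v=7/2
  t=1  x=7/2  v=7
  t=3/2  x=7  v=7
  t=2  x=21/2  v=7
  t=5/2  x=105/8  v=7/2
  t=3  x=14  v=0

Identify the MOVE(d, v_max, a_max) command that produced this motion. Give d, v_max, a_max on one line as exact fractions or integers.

d=14 v_max=7 a_max=7

final state: t=3, x=14, v=0 → d = 14
a_max = (7/2−0)/(1/2−0) = 7
max v = 7 over t∈[1,2] → v_max = 7
check: 7·(1+1) = 14 ✓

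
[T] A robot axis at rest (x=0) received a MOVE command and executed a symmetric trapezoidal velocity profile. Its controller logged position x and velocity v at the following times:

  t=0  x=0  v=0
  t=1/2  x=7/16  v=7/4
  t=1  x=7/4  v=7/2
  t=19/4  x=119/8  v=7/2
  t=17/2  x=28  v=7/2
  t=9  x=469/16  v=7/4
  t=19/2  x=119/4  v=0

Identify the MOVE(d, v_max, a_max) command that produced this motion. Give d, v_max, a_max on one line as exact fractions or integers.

final state: t=19/2, x=119/4, v=0 → d = 119/4
a_max = (7/4−0)/(1/2−0) = 7/2
max v = 7/2 over t∈[1,17/2] → v_max = 7/2
check: 7/2·(1+15/2) = 119/4 ✓

d=119/4 v_max=7/2 a_max=7/2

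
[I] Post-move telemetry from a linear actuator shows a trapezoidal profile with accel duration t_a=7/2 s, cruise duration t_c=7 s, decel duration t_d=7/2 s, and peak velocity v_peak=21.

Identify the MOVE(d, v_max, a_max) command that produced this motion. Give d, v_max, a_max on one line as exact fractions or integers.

a_max = 21/(7/2) = 6
d_a = ½·21·7/2 = 147/4; d_c = 21·7 = 147
d = 2·147/4 + 147 = 441/2
t_c = 7 > 0 → v_max = v_peak = 21

d=441/2 v_max=21 a_max=6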